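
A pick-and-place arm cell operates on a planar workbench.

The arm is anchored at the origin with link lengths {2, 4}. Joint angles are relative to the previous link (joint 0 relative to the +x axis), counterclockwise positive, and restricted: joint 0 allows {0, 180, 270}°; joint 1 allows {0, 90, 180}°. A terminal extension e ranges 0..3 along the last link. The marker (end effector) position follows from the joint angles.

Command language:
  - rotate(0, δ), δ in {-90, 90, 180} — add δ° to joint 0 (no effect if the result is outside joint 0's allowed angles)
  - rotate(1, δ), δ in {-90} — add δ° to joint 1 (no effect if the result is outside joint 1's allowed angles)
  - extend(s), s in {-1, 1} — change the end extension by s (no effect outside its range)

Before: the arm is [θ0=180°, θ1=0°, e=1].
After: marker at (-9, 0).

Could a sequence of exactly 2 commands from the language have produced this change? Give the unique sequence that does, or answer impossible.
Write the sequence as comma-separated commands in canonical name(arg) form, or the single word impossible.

initial: [θ0=180°, θ1=0°, e=1]
1. extend(1) → [θ0=180°, θ1=0°, e=2]
2. extend(1) → [θ0=180°, θ1=0°, e=3]
uniquely the one of 36 2-step routes that fits.

extend(1), extend(1)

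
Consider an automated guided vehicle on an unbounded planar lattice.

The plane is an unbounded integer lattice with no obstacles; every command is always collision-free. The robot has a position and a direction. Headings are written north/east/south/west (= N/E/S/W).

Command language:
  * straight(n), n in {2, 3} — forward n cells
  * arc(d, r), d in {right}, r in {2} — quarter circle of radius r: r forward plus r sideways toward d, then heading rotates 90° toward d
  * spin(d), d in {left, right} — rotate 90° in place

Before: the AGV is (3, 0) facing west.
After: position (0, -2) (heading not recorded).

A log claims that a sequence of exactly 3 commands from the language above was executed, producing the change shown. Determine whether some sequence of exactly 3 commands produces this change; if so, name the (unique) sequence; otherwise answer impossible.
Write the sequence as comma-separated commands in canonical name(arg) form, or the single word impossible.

key: order matters: swapping straight(3) and straight(2) lands elsewhere
start: (3, 0) facing west
[1] after straight(3): (0, 0) facing west
[2] after spin(left): (0, 0) facing south
[3] after straight(2): (0, -2) facing south
uniquely the one of 125 3-step routes that fits.

straight(3), spin(left), straight(2)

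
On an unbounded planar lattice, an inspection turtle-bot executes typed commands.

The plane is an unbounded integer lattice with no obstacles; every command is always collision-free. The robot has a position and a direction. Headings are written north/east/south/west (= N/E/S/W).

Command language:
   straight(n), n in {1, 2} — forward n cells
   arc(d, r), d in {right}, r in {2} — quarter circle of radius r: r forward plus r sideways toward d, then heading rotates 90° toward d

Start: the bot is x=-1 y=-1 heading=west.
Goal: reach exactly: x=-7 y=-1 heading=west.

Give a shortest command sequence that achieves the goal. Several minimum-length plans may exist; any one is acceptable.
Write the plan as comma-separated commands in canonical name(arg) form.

straight(2), straight(2), straight(2)

t0: x=-1 y=-1 heading=west
t=1 straight(2) ⇒ x=-3 y=-1 heading=west
t=2 straight(2) ⇒ x=-5 y=-1 heading=west
t=3 straight(2) ⇒ x=-7 y=-1 heading=west
nothing shorter than 3 reaches the goal.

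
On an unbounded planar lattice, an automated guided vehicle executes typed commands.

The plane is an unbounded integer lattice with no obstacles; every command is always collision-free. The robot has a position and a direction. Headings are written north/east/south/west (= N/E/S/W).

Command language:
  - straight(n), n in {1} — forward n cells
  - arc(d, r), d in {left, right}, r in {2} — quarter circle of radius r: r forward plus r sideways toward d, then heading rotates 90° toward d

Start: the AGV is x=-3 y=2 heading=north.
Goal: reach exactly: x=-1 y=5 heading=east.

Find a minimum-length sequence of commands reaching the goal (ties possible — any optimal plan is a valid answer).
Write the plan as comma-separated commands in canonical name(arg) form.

straight(1), arc(right, 2)

start: x=-3 y=2 heading=north
t=1 straight(1) ⇒ x=-3 y=3 heading=north
t=2 arc(right, 2) ⇒ x=-1 y=5 heading=east
shorter routes all fall short; 2 is best.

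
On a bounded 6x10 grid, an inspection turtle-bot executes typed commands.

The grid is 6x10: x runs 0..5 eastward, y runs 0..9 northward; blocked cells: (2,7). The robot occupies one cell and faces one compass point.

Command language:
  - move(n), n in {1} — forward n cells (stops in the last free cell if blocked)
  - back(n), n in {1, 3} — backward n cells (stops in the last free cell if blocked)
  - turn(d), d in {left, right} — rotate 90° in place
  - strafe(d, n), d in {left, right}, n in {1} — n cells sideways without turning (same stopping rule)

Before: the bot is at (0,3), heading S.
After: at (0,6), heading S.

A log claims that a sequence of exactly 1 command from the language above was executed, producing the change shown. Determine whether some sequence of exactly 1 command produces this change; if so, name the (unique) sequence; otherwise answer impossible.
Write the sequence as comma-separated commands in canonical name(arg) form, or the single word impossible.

back(3)

key: heading stays S — the single command does not turn
start: at (0,3), heading S
t=1 back(3) ⇒ at (0,6), heading S
no other 1-command option fits: unique.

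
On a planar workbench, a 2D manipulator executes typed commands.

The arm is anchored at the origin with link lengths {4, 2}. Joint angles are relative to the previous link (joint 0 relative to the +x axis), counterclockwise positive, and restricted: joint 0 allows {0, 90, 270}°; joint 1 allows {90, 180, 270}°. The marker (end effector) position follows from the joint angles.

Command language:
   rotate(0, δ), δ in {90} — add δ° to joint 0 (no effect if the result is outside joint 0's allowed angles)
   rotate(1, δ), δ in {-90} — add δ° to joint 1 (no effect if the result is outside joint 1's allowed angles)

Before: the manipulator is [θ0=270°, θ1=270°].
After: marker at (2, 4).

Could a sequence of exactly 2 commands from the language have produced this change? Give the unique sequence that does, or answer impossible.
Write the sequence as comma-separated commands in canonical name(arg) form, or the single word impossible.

begin: [θ0=270°, θ1=270°]
[1] after rotate(0, 90): [θ0=0°, θ1=270°]
[2] after rotate(0, 90): [θ0=90°, θ1=270°]
all 4 alternatives checked — unique.

rotate(0, 90), rotate(0, 90)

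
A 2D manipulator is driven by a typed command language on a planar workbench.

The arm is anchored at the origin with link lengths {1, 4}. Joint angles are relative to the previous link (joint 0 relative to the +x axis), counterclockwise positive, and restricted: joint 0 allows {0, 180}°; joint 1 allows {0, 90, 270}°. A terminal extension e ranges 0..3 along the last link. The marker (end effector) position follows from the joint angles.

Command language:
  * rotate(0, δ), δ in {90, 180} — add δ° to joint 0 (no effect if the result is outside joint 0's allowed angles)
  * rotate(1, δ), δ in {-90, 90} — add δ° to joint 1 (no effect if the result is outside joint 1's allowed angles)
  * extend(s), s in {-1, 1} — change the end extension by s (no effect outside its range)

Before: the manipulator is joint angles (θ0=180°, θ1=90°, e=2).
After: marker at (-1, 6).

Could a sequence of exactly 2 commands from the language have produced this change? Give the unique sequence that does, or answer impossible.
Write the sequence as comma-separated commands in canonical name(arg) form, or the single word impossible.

initial: joint angles (θ0=180°, θ1=90°, e=2)
t=1 rotate(1, -90) ⇒ joint angles (θ0=180°, θ1=0°, e=2)
t=2 rotate(1, -90) ⇒ joint angles (θ0=180°, θ1=270°, e=2)
all 36 alternatives checked — unique.

rotate(1, -90), rotate(1, -90)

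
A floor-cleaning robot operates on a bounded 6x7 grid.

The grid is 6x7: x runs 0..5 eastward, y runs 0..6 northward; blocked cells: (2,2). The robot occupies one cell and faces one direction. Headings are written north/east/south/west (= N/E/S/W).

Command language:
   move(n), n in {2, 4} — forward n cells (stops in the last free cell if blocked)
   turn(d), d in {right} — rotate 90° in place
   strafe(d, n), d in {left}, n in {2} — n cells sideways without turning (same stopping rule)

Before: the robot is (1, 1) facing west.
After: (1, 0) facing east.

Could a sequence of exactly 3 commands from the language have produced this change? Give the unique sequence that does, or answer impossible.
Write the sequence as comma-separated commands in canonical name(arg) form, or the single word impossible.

key: strafe(left, 2) runs into the grid edge before its full distance
initial: (1, 1) facing west
1. strafe(left, 2) → (1, 0) facing west
2. turn(right) → (1, 0) facing north
3. turn(right) → (1, 0) facing east
no rival 3-sequence matches.

strafe(left, 2), turn(right), turn(right)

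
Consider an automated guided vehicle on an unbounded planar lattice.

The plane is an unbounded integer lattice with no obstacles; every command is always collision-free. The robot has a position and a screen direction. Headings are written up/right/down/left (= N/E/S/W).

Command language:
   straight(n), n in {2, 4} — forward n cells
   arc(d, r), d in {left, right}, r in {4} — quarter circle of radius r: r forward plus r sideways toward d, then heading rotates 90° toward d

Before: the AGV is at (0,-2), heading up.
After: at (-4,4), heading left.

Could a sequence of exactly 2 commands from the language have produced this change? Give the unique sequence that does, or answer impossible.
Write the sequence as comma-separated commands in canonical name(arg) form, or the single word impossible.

straight(2), arc(left, 4)

key: cell and facing (now W) both changed — the 2 commands mix motion and turning
initial: at (0,-2), heading up
1. straight(2) → at (0,0), heading up
2. arc(left, 4) → at (-4,4), heading left
uniquely the one of 16 2-step routes that fits.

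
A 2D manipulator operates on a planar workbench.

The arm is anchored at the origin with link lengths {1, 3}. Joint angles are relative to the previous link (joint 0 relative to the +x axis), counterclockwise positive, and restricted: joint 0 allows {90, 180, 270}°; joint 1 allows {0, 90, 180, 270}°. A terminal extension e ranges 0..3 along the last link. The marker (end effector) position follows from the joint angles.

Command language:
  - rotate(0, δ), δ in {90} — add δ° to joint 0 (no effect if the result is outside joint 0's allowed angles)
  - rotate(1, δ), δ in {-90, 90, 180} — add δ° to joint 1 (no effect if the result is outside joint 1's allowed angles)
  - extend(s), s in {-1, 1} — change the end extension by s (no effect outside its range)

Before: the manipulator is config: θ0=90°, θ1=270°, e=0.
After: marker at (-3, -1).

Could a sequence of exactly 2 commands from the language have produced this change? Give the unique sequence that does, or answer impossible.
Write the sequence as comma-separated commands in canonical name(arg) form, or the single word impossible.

rotate(0, 90), rotate(0, 90)

start: config: θ0=90°, θ1=270°, e=0
t=1 rotate(0, 90) ⇒ config: θ0=180°, θ1=270°, e=0
t=2 rotate(0, 90) ⇒ config: θ0=270°, θ1=270°, e=0
no rival 2-sequence matches.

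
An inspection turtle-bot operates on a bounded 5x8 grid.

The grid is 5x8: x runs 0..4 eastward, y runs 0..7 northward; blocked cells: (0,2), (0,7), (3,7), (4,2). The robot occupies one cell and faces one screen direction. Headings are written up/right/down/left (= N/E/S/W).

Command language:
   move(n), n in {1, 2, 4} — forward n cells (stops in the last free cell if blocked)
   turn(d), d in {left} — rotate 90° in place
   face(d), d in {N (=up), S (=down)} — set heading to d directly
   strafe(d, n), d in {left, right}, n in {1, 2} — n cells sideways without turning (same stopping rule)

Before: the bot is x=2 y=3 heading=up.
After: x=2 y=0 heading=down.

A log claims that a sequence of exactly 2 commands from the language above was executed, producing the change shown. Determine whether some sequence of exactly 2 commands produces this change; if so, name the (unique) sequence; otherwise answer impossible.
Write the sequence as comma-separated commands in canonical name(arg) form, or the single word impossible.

key: running move(4) before face(S) would end elsewhere — order is forced
t0: x=2 y=3 heading=up
[1] after face(S): x=2 y=3 heading=down
[2] after move(4): x=2 y=0 heading=down
no other 2-command option fits: unique.

face(S), move(4)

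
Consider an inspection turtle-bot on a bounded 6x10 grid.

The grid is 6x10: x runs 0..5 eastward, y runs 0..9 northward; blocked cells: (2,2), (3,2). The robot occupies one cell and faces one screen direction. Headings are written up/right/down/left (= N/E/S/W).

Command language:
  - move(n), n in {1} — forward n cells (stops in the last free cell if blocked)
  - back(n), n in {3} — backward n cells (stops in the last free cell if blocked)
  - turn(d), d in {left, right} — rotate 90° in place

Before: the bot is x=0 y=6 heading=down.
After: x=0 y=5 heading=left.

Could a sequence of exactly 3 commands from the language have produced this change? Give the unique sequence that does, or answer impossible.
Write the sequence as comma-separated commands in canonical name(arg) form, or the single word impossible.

key: cell and facing (now W) both changed — the 3 commands mix motion and turning
from: x=0 y=6 heading=down
1. move(1) → x=0 y=5 heading=down
2. turn(right) → x=0 y=5 heading=left
3. move(1) → x=0 y=5 heading=left
no rival 3-sequence matches.

move(1), turn(right), move(1)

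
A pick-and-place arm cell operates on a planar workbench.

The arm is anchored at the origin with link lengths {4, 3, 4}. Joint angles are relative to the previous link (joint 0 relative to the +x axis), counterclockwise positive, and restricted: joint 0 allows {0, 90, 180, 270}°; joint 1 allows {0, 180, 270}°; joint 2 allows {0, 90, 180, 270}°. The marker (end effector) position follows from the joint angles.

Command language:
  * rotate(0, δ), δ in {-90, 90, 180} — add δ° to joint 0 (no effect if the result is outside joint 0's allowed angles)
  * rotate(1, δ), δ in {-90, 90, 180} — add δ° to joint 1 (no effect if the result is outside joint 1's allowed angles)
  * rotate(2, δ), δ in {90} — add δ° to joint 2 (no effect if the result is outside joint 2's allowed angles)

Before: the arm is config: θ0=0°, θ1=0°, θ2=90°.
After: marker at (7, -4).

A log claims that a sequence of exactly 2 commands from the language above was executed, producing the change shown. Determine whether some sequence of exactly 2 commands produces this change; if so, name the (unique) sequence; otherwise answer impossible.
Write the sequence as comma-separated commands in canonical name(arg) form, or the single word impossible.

rotate(2, 90), rotate(2, 90)

start: config: θ0=0°, θ1=0°, θ2=90°
t=1 rotate(2, 90) ⇒ config: θ0=0°, θ1=0°, θ2=180°
t=2 rotate(2, 90) ⇒ config: θ0=0°, θ1=0°, θ2=270°
uniquely the one of 49 2-step routes that fits.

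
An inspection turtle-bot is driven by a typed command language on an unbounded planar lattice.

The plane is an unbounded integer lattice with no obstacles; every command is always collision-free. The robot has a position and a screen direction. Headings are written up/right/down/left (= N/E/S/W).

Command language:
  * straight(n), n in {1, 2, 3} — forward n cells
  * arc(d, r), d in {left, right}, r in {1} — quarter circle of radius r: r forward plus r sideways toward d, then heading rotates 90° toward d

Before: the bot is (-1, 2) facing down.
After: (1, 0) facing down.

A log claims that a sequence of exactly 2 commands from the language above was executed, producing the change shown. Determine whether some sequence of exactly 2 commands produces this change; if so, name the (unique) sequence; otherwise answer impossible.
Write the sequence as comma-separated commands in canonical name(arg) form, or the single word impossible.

key: heading stays S — rotations cancel among the 2 commands
initial: (-1, 2) facing down
t=1 arc(left, 1) ⇒ (0, 1) facing right
t=2 arc(right, 1) ⇒ (1, 0) facing down
no rival 2-sequence matches.

arc(left, 1), arc(right, 1)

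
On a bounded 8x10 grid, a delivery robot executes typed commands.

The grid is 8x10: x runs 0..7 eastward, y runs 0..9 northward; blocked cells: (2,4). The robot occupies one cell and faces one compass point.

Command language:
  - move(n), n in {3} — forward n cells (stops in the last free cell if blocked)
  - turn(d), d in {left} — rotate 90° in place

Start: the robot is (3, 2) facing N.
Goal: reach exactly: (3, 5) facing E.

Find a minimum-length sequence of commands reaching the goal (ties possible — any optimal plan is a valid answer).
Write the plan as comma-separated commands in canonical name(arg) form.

from: (3, 2) facing N
step 1 (move(3)): (3, 5) facing N
step 2 (turn(left)): (3, 5) facing W
step 3 (turn(left)): (3, 5) facing S
step 4 (turn(left)): (3, 5) facing E
nothing shorter than 4 reaches the goal.

move(3), turn(left), turn(left), turn(left)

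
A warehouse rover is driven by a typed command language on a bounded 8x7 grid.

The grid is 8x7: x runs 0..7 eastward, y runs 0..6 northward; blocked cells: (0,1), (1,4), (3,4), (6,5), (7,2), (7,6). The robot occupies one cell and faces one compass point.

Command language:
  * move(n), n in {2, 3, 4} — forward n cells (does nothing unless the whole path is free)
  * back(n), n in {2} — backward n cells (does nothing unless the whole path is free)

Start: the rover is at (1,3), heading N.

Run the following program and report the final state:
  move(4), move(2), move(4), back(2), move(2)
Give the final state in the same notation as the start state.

at (1,3), heading N

t0: at (1,3), heading N
[1] after move(4): at (1,3), heading N
[2] after move(2): at (1,3), heading N
[3] after move(4): at (1,3), heading N
[4] after back(2): at (1,1), heading N
[5] after move(2): at (1,3), heading N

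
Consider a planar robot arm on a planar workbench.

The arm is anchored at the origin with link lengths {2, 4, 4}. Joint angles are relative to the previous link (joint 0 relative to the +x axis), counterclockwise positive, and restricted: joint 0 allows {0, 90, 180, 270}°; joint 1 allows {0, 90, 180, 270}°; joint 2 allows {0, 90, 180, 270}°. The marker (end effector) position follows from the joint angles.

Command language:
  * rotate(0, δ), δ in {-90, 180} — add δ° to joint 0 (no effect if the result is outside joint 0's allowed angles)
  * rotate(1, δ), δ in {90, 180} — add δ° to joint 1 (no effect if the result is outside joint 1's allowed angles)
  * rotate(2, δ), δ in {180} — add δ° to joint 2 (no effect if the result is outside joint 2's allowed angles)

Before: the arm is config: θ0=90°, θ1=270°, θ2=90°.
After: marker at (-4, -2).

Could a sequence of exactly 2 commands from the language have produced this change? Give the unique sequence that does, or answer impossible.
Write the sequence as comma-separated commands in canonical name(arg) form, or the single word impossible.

start: config: θ0=90°, θ1=270°, θ2=90°
[1] after rotate(1, 90): config: θ0=90°, θ1=0°, θ2=90°
[2] after rotate(1, 90): config: θ0=90°, θ1=90°, θ2=90°
uniquely the one of 25 2-step routes that fits.

rotate(1, 90), rotate(1, 90)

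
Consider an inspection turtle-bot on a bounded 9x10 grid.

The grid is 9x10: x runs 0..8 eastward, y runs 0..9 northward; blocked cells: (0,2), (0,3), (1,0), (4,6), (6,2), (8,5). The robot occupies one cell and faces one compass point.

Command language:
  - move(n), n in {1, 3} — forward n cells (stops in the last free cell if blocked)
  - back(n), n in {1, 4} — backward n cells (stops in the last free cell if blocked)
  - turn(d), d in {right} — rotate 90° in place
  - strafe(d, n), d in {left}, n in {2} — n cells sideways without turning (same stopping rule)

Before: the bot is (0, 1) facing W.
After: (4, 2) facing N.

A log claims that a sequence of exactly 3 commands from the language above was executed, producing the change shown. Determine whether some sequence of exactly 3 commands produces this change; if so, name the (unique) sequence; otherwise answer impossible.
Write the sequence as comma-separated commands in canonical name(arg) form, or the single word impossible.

back(4), turn(right), move(1)

key: order matters: swapping back(4) and move(1) lands elsewhere
begin: (0, 1) facing W
t=1 back(4) ⇒ (4, 1) facing W
t=2 turn(right) ⇒ (4, 1) facing N
t=3 move(1) ⇒ (4, 2) facing N
all 216 alternatives checked — unique.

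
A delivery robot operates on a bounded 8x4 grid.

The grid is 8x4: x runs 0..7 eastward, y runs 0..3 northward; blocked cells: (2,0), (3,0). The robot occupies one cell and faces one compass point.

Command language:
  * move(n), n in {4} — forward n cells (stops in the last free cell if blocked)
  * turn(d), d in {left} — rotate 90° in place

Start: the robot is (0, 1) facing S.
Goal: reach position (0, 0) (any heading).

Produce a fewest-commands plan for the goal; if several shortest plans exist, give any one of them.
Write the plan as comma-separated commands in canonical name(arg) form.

begin: (0, 1) facing S
t=1 move(4) ⇒ (0, 0) facing S
nothing shorter than 1 reaches the goal.

move(4)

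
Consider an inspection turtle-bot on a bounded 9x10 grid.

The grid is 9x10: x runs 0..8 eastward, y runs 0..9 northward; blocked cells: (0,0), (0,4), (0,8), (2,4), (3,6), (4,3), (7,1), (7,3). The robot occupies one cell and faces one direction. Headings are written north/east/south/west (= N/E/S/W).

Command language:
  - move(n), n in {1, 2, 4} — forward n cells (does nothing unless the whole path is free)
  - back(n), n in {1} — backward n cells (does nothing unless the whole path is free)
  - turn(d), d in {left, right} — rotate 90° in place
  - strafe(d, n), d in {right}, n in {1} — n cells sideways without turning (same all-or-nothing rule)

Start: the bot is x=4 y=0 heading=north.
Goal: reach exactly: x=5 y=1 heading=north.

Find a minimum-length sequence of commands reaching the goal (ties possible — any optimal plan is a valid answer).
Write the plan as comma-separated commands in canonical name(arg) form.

t0: x=4 y=0 heading=north
[1] after move(1): x=4 y=1 heading=north
[2] after strafe(right, 1): x=5 y=1 heading=north
nothing shorter than 2 reaches the goal.

move(1), strafe(right, 1)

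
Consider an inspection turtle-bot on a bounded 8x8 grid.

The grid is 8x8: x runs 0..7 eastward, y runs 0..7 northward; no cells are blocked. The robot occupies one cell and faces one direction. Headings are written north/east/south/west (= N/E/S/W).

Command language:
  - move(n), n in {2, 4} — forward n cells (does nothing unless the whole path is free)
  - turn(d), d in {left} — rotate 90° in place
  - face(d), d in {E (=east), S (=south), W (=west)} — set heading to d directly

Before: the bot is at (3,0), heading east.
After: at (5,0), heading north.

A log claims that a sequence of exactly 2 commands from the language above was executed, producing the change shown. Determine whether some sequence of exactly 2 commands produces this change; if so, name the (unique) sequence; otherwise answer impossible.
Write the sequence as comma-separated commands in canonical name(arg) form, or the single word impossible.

move(2), turn(left)

key: position moved to (5,0) AND the heading swung to N — translation plus rotation needed
initial: at (3,0), heading east
[1] after move(2): at (5,0), heading east
[2] after turn(left): at (5,0), heading north
no other 2-command option fits: unique.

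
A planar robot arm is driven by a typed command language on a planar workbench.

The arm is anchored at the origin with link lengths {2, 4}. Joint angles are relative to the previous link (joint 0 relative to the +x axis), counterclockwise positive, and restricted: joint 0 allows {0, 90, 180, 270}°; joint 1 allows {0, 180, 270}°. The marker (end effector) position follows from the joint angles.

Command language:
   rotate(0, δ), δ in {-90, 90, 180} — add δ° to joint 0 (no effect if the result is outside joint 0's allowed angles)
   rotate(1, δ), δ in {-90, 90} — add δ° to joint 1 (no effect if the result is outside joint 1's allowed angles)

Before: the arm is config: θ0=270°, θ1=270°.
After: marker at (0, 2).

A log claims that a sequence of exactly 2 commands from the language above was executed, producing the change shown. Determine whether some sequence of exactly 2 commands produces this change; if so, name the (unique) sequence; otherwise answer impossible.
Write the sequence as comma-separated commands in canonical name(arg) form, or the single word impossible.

rotate(1, -90), rotate(1, -90)

from: config: θ0=270°, θ1=270°
t=1 rotate(1, -90) ⇒ config: θ0=270°, θ1=180°
t=2 rotate(1, -90) ⇒ config: θ0=270°, θ1=180°
no other 2-command option fits: unique.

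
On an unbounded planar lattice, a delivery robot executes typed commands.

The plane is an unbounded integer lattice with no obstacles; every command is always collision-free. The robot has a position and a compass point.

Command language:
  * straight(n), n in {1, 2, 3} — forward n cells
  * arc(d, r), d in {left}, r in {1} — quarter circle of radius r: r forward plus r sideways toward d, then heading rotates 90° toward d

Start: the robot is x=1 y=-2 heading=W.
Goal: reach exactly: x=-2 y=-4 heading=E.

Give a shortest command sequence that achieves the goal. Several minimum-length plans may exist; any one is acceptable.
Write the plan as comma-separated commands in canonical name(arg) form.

start: x=1 y=-2 heading=W
[1] after straight(3): x=-2 y=-2 heading=W
[2] after arc(left, 1): x=-3 y=-3 heading=S
[3] after arc(left, 1): x=-2 y=-4 heading=E
nothing shorter than 3 reaches the goal.

straight(3), arc(left, 1), arc(left, 1)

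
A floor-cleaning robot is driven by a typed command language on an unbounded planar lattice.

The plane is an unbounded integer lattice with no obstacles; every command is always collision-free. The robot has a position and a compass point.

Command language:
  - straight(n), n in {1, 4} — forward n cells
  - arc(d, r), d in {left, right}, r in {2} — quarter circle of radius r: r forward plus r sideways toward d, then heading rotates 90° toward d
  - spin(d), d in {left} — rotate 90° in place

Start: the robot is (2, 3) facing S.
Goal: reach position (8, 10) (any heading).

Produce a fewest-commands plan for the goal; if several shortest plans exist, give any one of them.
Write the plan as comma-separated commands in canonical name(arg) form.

arc(left, 2), arc(left, 2), straight(4), straight(1), arc(right, 2)

t0: (2, 3) facing S
t=1 arc(left, 2) ⇒ (4, 1) facing E
t=2 arc(left, 2) ⇒ (6, 3) facing N
t=3 straight(4) ⇒ (6, 7) facing N
t=4 straight(1) ⇒ (6, 8) facing N
t=5 arc(right, 2) ⇒ (8, 10) facing E
shorter routes all fall short; 5 is best.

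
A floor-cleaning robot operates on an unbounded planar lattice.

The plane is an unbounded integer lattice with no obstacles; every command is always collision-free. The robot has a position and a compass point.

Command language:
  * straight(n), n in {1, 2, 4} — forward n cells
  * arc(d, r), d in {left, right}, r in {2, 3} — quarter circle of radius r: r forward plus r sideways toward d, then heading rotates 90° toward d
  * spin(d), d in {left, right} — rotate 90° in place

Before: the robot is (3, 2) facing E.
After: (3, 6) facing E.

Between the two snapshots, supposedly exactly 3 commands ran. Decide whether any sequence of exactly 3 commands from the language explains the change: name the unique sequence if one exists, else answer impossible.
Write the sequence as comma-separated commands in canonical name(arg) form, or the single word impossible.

key: order matters: swapping spin(left) and spin(right) lands elsewhere
start: (3, 2) facing E
t=1 spin(left) ⇒ (3, 2) facing N
t=2 straight(4) ⇒ (3, 6) facing N
t=3 spin(right) ⇒ (3, 6) facing E
no rival 3-sequence matches.

spin(left), straight(4), spin(right)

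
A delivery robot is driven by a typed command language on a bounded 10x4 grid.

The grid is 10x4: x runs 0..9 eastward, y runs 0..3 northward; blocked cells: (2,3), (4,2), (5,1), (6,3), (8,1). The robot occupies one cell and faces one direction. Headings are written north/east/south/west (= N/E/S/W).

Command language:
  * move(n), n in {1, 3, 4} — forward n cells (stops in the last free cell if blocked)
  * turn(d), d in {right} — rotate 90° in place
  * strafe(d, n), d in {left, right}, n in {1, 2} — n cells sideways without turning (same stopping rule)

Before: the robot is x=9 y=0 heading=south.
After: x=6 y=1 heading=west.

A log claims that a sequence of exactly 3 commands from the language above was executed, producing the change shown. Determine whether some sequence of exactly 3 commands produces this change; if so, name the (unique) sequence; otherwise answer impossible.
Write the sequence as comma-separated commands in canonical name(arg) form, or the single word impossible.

key: order matters: swapping turn(right) and strafe(right, 1) lands elsewhere
t0: x=9 y=0 heading=south
t=1 turn(right) ⇒ x=9 y=0 heading=west
t=2 move(3) ⇒ x=6 y=0 heading=west
t=3 strafe(right, 1) ⇒ x=6 y=1 heading=west
uniquely the one of 512 3-step routes that fits.

turn(right), move(3), strafe(right, 1)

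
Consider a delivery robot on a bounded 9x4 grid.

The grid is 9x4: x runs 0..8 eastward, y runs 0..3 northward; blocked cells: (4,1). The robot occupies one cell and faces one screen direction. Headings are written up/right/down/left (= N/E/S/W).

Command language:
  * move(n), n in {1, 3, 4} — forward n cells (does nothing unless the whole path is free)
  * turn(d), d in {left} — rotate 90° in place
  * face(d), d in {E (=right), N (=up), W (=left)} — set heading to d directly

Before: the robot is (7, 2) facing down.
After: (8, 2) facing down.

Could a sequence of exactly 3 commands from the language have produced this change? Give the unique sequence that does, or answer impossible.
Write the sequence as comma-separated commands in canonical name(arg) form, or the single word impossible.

impossible

every 3-command combo misses the target.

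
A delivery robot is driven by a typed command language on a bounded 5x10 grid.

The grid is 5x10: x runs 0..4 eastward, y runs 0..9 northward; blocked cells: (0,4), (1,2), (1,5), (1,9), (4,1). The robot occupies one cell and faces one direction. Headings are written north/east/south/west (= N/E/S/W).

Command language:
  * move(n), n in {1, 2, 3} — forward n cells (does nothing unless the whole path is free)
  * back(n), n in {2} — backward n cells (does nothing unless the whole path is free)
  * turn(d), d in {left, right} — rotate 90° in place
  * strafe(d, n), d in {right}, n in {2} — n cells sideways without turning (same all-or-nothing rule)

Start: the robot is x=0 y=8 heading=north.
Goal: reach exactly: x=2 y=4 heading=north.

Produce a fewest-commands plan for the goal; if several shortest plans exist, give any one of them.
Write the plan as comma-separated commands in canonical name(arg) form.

begin: x=0 y=8 heading=north
t=1 back(2) ⇒ x=0 y=6 heading=north
t=2 strafe(right, 2) ⇒ x=2 y=6 heading=north
t=3 back(2) ⇒ x=2 y=4 heading=north
shorter routes all fall short; 3 is best.

back(2), strafe(right, 2), back(2)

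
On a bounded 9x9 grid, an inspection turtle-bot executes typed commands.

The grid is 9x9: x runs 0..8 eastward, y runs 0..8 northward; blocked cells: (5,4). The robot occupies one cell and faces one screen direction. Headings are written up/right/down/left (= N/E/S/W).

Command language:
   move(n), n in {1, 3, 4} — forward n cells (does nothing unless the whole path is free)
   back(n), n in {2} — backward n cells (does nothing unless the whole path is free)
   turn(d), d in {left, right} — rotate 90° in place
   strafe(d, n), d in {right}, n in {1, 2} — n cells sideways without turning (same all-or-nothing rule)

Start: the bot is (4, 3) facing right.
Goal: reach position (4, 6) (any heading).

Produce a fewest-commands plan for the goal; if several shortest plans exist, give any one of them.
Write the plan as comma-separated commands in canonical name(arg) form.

t0: (4, 3) facing right
[1] after turn(left): (4, 3) facing up
[2] after move(3): (4, 6) facing up
minimal: 2 command(s), checked below 2.

turn(left), move(3)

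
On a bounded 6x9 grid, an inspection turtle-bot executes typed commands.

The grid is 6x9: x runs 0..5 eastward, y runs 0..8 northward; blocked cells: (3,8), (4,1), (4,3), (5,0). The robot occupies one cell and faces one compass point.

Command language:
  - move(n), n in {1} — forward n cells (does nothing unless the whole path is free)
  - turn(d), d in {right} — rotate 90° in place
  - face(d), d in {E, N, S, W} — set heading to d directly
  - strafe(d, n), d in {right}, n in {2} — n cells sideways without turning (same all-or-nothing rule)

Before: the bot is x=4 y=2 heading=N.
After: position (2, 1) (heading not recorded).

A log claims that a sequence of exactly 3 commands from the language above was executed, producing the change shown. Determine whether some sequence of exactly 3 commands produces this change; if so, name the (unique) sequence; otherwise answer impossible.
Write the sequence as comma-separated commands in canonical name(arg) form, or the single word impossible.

face(S), strafe(right, 2), move(1)

key: running move(1) before face(S) would end elsewhere — order is forced
initial: x=4 y=2 heading=N
t=1 face(S) ⇒ x=4 y=2 heading=S
t=2 strafe(right, 2) ⇒ x=2 y=2 heading=S
t=3 move(1) ⇒ x=2 y=1 heading=S
no rival 3-sequence matches.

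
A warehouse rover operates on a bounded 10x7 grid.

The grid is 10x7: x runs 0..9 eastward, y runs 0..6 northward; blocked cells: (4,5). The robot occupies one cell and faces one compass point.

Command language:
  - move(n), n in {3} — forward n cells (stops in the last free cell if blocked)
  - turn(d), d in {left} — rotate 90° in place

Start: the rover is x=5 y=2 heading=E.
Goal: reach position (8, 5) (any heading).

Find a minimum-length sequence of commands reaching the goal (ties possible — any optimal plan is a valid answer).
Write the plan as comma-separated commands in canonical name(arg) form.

move(3), turn(left), move(3)

t0: x=5 y=2 heading=E
1. move(3) → x=8 y=2 heading=E
2. turn(left) → x=8 y=2 heading=N
3. move(3) → x=8 y=5 heading=N
minimal: 3 command(s), checked below 3.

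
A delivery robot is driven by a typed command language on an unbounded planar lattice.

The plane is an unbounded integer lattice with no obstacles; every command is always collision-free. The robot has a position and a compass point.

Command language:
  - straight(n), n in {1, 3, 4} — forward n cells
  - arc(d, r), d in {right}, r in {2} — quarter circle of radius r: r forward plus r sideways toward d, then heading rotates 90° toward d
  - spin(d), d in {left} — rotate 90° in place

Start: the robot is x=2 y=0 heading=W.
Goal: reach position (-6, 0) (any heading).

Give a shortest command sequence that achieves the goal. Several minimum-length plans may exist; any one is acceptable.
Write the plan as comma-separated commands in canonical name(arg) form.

initial: x=2 y=0 heading=W
1. straight(4) → x=-2 y=0 heading=W
2. straight(4) → x=-6 y=0 heading=W
shorter routes all fall short; 2 is best.

straight(4), straight(4)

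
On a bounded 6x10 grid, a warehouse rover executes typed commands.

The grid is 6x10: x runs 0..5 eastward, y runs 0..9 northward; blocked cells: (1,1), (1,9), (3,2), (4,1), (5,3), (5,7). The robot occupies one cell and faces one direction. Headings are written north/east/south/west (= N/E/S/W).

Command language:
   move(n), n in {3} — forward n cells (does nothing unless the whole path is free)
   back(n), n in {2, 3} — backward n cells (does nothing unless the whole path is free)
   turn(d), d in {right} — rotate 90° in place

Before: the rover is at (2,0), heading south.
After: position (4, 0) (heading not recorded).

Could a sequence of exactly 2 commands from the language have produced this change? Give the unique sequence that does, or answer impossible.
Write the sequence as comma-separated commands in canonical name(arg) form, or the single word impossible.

turn(right), back(2)

key: running back(2) before turn(right) would end elsewhere — order is forced
start: at (2,0), heading south
t=1 turn(right) ⇒ at (2,0), heading west
t=2 back(2) ⇒ at (4,0), heading west
uniquely the one of 16 2-step routes that fits.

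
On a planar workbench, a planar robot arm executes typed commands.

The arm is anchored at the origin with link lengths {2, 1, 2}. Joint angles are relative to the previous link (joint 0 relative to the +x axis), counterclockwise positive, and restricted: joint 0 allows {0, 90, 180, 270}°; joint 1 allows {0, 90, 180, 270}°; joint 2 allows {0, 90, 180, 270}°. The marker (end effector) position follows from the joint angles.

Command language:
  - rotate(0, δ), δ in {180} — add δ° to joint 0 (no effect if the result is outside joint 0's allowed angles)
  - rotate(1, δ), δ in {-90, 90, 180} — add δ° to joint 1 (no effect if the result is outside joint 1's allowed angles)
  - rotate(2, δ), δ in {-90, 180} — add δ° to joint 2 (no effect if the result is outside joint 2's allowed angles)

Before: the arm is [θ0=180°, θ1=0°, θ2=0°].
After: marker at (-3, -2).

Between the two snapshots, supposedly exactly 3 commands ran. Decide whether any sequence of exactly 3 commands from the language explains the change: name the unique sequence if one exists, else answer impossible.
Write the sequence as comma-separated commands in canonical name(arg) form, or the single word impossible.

rotate(2, -90), rotate(2, -90), rotate(2, -90)

from: [θ0=180°, θ1=0°, θ2=0°]
1. rotate(2, -90) → [θ0=180°, θ1=0°, θ2=270°]
2. rotate(2, -90) → [θ0=180°, θ1=0°, θ2=180°]
3. rotate(2, -90) → [θ0=180°, θ1=0°, θ2=90°]
no other 3-command option fits: unique.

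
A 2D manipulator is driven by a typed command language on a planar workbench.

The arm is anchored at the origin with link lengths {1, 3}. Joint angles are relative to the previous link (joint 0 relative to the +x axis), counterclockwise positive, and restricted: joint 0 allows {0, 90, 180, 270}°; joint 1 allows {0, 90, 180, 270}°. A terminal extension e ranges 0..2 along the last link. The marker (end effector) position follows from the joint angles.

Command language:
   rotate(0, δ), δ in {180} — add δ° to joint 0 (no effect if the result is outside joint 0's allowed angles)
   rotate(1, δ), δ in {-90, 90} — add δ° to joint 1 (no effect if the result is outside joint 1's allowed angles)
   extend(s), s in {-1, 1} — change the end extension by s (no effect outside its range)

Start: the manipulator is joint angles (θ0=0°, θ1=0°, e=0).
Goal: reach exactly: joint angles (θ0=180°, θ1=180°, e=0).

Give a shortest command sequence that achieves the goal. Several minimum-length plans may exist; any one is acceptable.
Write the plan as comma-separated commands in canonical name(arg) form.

start: joint angles (θ0=0°, θ1=0°, e=0)
t=1 rotate(1, -90) ⇒ joint angles (θ0=0°, θ1=270°, e=0)
t=2 rotate(1, -90) ⇒ joint angles (θ0=0°, θ1=180°, e=0)
t=3 rotate(0, 180) ⇒ joint angles (θ0=180°, θ1=180°, e=0)
no 2-step plan works, so 3 is optimal.

rotate(1, -90), rotate(1, -90), rotate(0, 180)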